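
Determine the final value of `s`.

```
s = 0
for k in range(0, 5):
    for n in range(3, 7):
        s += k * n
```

k=0,n=3: s = 0+0 = 0
k=0,n=4: s = 0+0 = 0
k=0,n=5: s = 0+0 = 0
k=0,n=6: s = 0+0 = 0
k=1,n=3: s = 0+3 = 3
k=1,n=4: s = 3+4 = 7
k=1,n=5: s = 7+5 = 12
k=1,n=6: s = 12+6 = 18
k=2,n=3: s = 18+6 = 24
k=2,n=4: s = 24+8 = 32
k=2,n=5: s = 32+10 = 42
k=2,n=6: s = 42+12 = 54
k=3,n=3: s = 54+9 = 63
k=3,n=4: s = 63+12 = 75
k=3,n=5: s = 75+15 = 90
k=3,n=6: s = 90+18 = 108
k=4,n=3: s = 108+12 = 120
k=4,n=4: s = 120+16 = 136
k=4,n=5: s = 136+20 = 156
k=4,n=6: s = 156+24 = 180

180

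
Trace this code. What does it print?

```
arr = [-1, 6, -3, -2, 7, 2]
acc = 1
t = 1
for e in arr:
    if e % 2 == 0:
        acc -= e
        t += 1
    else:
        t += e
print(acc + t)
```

e=-1: not even; t=0
e=6: even, acc = 1-6 = -5; t=1
e=-3: not even; t=-2
e=-2: even, acc = (-5)-(-2) = -3; t=-1
e=7: not even; t=6
e=2: even, acc = (-3)-2 = -5; t=7
acc+t = (-5)+7 = 2

2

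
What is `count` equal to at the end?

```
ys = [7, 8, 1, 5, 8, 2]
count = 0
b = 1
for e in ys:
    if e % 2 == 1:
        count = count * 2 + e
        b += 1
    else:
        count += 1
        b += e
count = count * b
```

e=7: odd, count = 0*2+7 = 7; b=2
e=8: not odd, count = 7+1 = 8; b=10
e=1: odd, count = 8*2+1 = 17; b=11
e=5: odd, count = 17*2+5 = 39; b=12
e=8: not odd, count = 39+1 = 40; b=20
e=2: not odd, count = 40+1 = 41; b=22
count*b = 41*22 = 902

902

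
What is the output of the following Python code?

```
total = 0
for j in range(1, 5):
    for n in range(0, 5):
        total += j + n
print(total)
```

90

j=1,n=0: total = 0+1 = 1
j=1,n=1: total = 1+2 = 3
j=1,n=2: total = 3+3 = 6
j=1,n=3: total = 6+4 = 10
j=1,n=4: total = 10+5 = 15
j=2,n=0: total = 15+2 = 17
j=2,n=1: total = 17+3 = 20
j=2,n=2: total = 20+4 = 24
j=2,n=3: total = 24+5 = 29
j=2,n=4: total = 29+6 = 35
j=3,n=0: total = 35+3 = 38
j=3,n=1: total = 38+4 = 42
j=3,n=2: total = 42+5 = 47
j=3,n=3: total = 47+6 = 53
j=3,n=4: total = 53+7 = 60
j=4,n=0: total = 60+4 = 64
j=4,n=1: total = 64+5 = 69
j=4,n=2: total = 69+6 = 75
j=4,n=3: total = 75+7 = 82
j=4,n=4: total = 82+8 = 90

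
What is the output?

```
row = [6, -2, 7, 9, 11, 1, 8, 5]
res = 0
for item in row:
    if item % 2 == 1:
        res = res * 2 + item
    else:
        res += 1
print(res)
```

301

item=6: not odd, res = 0+1 = 1
item=-2: not odd, res = 1+1 = 2
item=7: odd, res = 2*2+7 = 11
item=9: odd, res = 11*2+9 = 31
item=11: odd, res = 31*2+11 = 73
item=1: odd, res = 73*2+1 = 147
item=8: not odd, res = 147+1 = 148
item=5: odd, res = 148*2+5 = 301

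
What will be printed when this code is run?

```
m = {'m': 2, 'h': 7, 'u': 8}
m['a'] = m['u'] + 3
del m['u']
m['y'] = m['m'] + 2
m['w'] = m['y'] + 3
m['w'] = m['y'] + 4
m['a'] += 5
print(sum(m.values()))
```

37

m['a'] = m['u']+3 = 11 → {'m': 2, 'h': 7, 'u': 8, 'a': 11}
del 'u' → {'m': 2, 'h': 7, 'a': 11}
m['y'] = m['m']+2 = 4 → {'m': 2, 'h': 7, 'a': 11, 'y': 4}
m['w'] = m['y']+3 = 7 → {'m': 2, 'h': 7, 'a': 11, 'y': 4, 'w': 7}
m['w'] = m['y']+4 = 8 → {'m': 2, 'h': 7, 'a': 11, 'y': 4, 'w': 8}
m['a'] = 11+5 = 16 → {'m': 2, 'h': 7, 'a': 16, 'y': 4, 'w': 8}
sum of values = 37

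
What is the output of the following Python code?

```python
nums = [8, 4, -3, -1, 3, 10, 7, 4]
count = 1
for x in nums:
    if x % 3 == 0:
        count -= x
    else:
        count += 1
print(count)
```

7

x=8: not %3==0, count = 1+1 = 2
x=4: not %3==0, count = 2+1 = 3
x=-3: %3==0, count = 3-(-3) = 6
x=-1: not %3==0, count = 6+1 = 7
x=3: %3==0, count = 7-3 = 4
x=10: not %3==0, count = 4+1 = 5
x=7: not %3==0, count = 5+1 = 6
x=4: not %3==0, count = 6+1 = 7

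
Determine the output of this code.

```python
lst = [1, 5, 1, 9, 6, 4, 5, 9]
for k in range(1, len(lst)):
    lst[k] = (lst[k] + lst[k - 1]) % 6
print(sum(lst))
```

17

k=1: lst[1] = (5+1)%6 = 0 → [1, 0, 1, 9, 6, 4, 5, 9]
k=2: lst[2] = (1+0)%6 = 1 → [1, 0, 1, 9, 6, 4, 5, 9]
k=3: lst[3] = (9+1)%6 = 4 → [1, 0, 1, 4, 6, 4, 5, 9]
k=4: lst[4] = (6+4)%6 = 4 → [1, 0, 1, 4, 4, 4, 5, 9]
k=5: lst[5] = (4+4)%6 = 2 → [1, 0, 1, 4, 4, 2, 5, 9]
k=6: lst[6] = (5+2)%6 = 1 → [1, 0, 1, 4, 4, 2, 1, 9]
k=7: lst[7] = (9+1)%6 = 4 → [1, 0, 1, 4, 4, 2, 1, 4]
sum = 17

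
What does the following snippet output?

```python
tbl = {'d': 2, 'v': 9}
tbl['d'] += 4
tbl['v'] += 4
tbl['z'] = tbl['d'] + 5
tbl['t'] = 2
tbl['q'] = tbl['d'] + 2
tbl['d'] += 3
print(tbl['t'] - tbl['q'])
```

-6

tbl['d'] = 2+4 = 6 → {'d': 6, 'v': 9}
tbl['v'] = 9+4 = 13 → {'d': 6, 'v': 13}
tbl['z'] = tbl['d']+5 = 11 → {'d': 6, 'v': 13, 'z': 11}
tbl['t'] = 2 → {'d': 6, 'v': 13, 'z': 11, 't': 2}
tbl['q'] = tbl['d']+2 = 8 → {'d': 6, 'v': 13, 'z': 11, 't': 2, 'q': 8}
tbl['d'] = 6+3 = 9 → {'d': 9, 'v': 13, 'z': 11, 't': 2, 'q': 8}
tbl['t']-tbl['q'] = 2-8 = -6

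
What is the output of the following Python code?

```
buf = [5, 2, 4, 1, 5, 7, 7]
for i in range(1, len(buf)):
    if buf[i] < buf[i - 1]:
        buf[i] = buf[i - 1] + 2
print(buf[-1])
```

i=1: 2<5, buf[1] = 5+2 = 7 → [5, 7, 4, 1, 5, 7, 7]
i=2: 4<7, buf[2] = 7+2 = 9 → [5, 7, 9, 1, 5, 7, 7]
i=3: 1<9, buf[3] = 9+2 = 11 → [5, 7, 9, 11, 5, 7, 7]
i=4: 5<11, buf[4] = 11+2 = 13 → [5, 7, 9, 11, 13, 7, 7]
i=5: 7<13, buf[5] = 13+2 = 15 → [5, 7, 9, 11, 13, 15, 7]
i=6: 7<15, buf[6] = 15+2 = 17 → [5, 7, 9, 11, 13, 15, 17]

17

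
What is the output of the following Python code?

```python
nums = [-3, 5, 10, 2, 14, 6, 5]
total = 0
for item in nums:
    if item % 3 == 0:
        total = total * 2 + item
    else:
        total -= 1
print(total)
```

item=-3: %3==0, total = 0*2+(-3) = -3
item=5: not %3==0, total = (-3)-1 = -4
item=10: not %3==0, total = (-4)-1 = -5
item=2: not %3==0, total = (-5)-1 = -6
item=14: not %3==0, total = (-6)-1 = -7
item=6: %3==0, total = (-7)*2+6 = -8
item=5: not %3==0, total = (-8)-1 = -9

-9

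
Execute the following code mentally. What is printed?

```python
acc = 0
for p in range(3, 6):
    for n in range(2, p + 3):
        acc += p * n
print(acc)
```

p=3,n=2: acc = 0+6 = 6
p=3,n=3: acc = 6+9 = 15
p=3,n=4: acc = 15+12 = 27
p=3,n=5: acc = 27+15 = 42
p=4,n=2: acc = 42+8 = 50
p=4,n=3: acc = 50+12 = 62
p=4,n=4: acc = 62+16 = 78
p=4,n=5: acc = 78+20 = 98
p=4,n=6: acc = 98+24 = 122
p=5,n=2: acc = 122+10 = 132
p=5,n=3: acc = 132+15 = 147
p=5,n=4: acc = 147+20 = 167
p=5,n=5: acc = 167+25 = 192
p=5,n=6: acc = 192+30 = 222
p=5,n=7: acc = 222+35 = 257

257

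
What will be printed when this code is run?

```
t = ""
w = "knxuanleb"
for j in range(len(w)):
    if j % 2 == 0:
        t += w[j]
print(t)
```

kxalb

j=0: add 'k' → 'k'
j=1: skip
j=2: add 'x' → 'kx'
j=3: skip
j=4: add 'a' → 'kxa'
j=5: skip
j=6: add 'l' → 'kxal'
j=7: skip
j=8: add 'b' → 'kxalb'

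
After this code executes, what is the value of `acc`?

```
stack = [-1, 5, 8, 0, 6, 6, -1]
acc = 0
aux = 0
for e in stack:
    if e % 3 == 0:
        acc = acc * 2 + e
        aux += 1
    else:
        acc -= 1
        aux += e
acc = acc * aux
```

e=-1: not %3==0, acc = 0-1 = -1; aux=-1
e=5: not %3==0, acc = (-1)-1 = -2; aux=4
e=8: not %3==0, acc = (-2)-1 = -3; aux=12
e=0: %3==0, acc = (-3)*2+0 = -6; aux=13
e=6: %3==0, acc = (-6)*2+6 = -6; aux=14
e=6: %3==0, acc = (-6)*2+6 = -6; aux=15
e=-1: not %3==0, acc = (-6)-1 = -7; aux=14
acc*aux = (-7)*14 = -98

-98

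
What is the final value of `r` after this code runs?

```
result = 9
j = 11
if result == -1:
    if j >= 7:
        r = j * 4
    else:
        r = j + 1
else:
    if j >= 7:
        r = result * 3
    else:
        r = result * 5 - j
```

27

result=9, j=11
result == -1 is False; j >= 7 is True
→ r = result * 3 = 27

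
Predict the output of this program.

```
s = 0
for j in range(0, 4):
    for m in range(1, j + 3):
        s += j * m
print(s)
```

71

j=0,m=1: s = 0+0 = 0
j=0,m=2: s = 0+0 = 0
j=1,m=1: s = 0+1 = 1
j=1,m=2: s = 1+2 = 3
j=1,m=3: s = 3+3 = 6
j=2,m=1: s = 6+2 = 8
j=2,m=2: s = 8+4 = 12
j=2,m=3: s = 12+6 = 18
j=2,m=4: s = 18+8 = 26
j=3,m=1: s = 26+3 = 29
j=3,m=2: s = 29+6 = 35
j=3,m=3: s = 35+9 = 44
j=3,m=4: s = 44+12 = 56
j=3,m=5: s = 56+15 = 71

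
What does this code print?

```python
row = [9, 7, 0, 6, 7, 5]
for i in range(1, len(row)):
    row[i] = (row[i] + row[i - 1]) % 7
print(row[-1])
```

i=1: row[1] = (7+9)%7 = 2 → [9, 2, 0, 6, 7, 5]
i=2: row[2] = (0+2)%7 = 2 → [9, 2, 2, 6, 7, 5]
i=3: row[3] = (6+2)%7 = 1 → [9, 2, 2, 1, 7, 5]
i=4: row[4] = (7+1)%7 = 1 → [9, 2, 2, 1, 1, 5]
i=5: row[5] = (5+1)%7 = 6 → [9, 2, 2, 1, 1, 6]

6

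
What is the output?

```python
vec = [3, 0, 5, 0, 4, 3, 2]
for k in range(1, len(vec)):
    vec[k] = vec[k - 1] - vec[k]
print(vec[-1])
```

k=1: vec[1] = 3-0 = 3 → [3, 3, 5, 0, 4, 3, 2]
k=2: vec[2] = 3-5 = -2 → [3, 3, -2, 0, 4, 3, 2]
k=3: vec[3] = (-2)-0 = -2 → [3, 3, -2, -2, 4, 3, 2]
k=4: vec[4] = (-2)-4 = -6 → [3, 3, -2, -2, -6, 3, 2]
k=5: vec[5] = (-6)-3 = -9 → [3, 3, -2, -2, -6, -9, 2]
k=6: vec[6] = (-9)-2 = -11 → [3, 3, -2, -2, -6, -9, -11]

-11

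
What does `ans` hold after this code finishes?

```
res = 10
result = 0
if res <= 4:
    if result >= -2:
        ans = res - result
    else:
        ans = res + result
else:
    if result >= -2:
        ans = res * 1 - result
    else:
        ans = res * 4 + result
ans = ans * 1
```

res=10, result=0
res <= 4 is False; result >= -2 is True
→ ans = res * 1 - result = 10
ans = 10*1 = 10

10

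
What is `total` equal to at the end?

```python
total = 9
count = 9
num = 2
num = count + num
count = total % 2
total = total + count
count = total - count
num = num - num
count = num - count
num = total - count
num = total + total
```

10

num = 9+2 = 11
count = 9%2 = 1
total = 9+1 = 10
count = 10-1 = 9
num = 11-11 = 0
count = 0-9 = -9
num = 10-(-9) = 19
num = 10+10 = 20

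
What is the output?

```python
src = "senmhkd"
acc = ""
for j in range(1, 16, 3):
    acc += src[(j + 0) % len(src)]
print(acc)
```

j=1: add src[1]='e' → 'e'
j=4: add src[4]='h' → 'eh'
j=7: add src[0]='s' → 'ehs'
j=10: add src[3]='m' → 'ehsm'
j=13: add src[6]='d' → 'ehsmd'

ehsmd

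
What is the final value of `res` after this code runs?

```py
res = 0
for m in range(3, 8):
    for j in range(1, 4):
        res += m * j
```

150

m=3,j=1: res = 0+3 = 3
m=3,j=2: res = 3+6 = 9
m=3,j=3: res = 9+9 = 18
m=4,j=1: res = 18+4 = 22
m=4,j=2: res = 22+8 = 30
m=4,j=3: res = 30+12 = 42
m=5,j=1: res = 42+5 = 47
m=5,j=2: res = 47+10 = 57
m=5,j=3: res = 57+15 = 72
m=6,j=1: res = 72+6 = 78
m=6,j=2: res = 78+12 = 90
m=6,j=3: res = 90+18 = 108
m=7,j=1: res = 108+7 = 115
m=7,j=2: res = 115+14 = 129
m=7,j=3: res = 129+21 = 150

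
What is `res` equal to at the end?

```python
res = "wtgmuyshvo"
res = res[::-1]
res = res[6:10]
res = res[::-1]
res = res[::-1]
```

reverse → 'ovhsyumgtw'
slice [6:10] → 'mgtw'
reverse → 'wtgm'
reverse → 'mgtw'

'mgtw'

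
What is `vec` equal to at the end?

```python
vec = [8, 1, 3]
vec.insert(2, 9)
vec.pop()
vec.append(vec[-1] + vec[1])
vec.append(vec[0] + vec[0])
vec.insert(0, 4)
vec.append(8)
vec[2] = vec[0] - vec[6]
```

insert 9 at 2 → [8, 1, 9, 3]
pop() removes 3 → [8, 1, 9]
append vec[-1]+vec[1] = 9+1 = 10 → [8, 1, 9, 10]
append vec[0]+vec[0] = 8+8 = 16 → [8, 1, 9, 10, 16]
insert 4 at 0 → [4, 8, 1, 9, 10, 16]
append 8 → [4, 8, 1, 9, 10, 16, 8]
vec[2] = vec[0]-vec[6] = 4-8 = -4 → [4, 8, -4, 9, 10, 16, 8]

[4, 8, -4, 9, 10, 16, 8]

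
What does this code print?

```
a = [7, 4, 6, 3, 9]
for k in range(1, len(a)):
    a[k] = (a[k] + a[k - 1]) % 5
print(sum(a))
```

k=1: a[1] = (4+7)%5 = 1 → [7, 1, 6, 3, 9]
k=2: a[2] = (6+1)%5 = 2 → [7, 1, 2, 3, 9]
k=3: a[3] = (3+2)%5 = 0 → [7, 1, 2, 0, 9]
k=4: a[4] = (9+0)%5 = 4 → [7, 1, 2, 0, 4]
sum = 14

14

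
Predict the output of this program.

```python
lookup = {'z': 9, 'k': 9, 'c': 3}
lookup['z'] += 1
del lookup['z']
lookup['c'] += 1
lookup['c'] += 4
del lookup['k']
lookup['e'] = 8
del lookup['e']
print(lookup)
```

{'c': 8}

lookup['z'] = 9+1 = 10 → {'z': 10, 'k': 9, 'c': 3}
del 'z' → {'k': 9, 'c': 3}
lookup['c'] = 3+1 = 4 → {'k': 9, 'c': 4}
lookup['c'] = 4+4 = 8 → {'k': 9, 'c': 8}
del 'k' → {'c': 8}
lookup['e'] = 8 → {'c': 8, 'e': 8}
del 'e' → {'c': 8}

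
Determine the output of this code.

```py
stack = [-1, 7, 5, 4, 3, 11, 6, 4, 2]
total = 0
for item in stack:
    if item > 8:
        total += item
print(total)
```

item=-1: not >8
item=7: not >8
item=5: not >8
item=4: not >8
item=3: not >8
item=11: >8, total = 0+11 = 11
item=6: not >8
item=4: not >8
item=2: not >8

11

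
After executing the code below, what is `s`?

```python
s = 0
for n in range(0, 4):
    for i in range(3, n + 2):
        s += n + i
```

n=2,i=3: s = 0+5 = 5
n=3,i=3: s = 5+6 = 11
n=3,i=4: s = 11+7 = 18

18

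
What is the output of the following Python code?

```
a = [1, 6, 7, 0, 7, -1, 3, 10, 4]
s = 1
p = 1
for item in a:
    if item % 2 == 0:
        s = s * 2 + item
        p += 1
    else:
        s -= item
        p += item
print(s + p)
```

2

item=1: not even, s = 1-1 = 0; p=2
item=6: even, s = 0*2+6 = 6; p=3
item=7: not even, s = 6-7 = -1; p=10
item=0: even, s = (-1)*2+0 = -2; p=11
item=7: not even, s = (-2)-7 = -9; p=18
item=-1: not even, s = (-9)-(-1) = -8; p=17
item=3: not even, s = (-8)-3 = -11; p=20
item=10: even, s = (-11)*2+10 = -12; p=21
item=4: even, s = (-12)*2+4 = -20; p=22
s+p = (-20)+22 = 2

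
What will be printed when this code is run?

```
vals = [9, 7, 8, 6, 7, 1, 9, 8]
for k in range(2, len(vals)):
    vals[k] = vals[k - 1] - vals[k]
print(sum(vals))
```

-77

k=2: vals[2] = 7-8 = -1 → [9, 7, -1, 6, 7, 1, 9, 8]
k=3: vals[3] = (-1)-6 = -7 → [9, 7, -1, -7, 7, 1, 9, 8]
k=4: vals[4] = (-7)-7 = -14 → [9, 7, -1, -7, -14, 1, 9, 8]
k=5: vals[5] = (-14)-1 = -15 → [9, 7, -1, -7, -14, -15, 9, 8]
k=6: vals[6] = (-15)-9 = -24 → [9, 7, -1, -7, -14, -15, -24, 8]
k=7: vals[7] = (-24)-8 = -32 → [9, 7, -1, -7, -14, -15, -24, -32]
sum = -77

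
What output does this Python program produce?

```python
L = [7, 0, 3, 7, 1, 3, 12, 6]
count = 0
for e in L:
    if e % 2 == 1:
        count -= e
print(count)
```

e=7: odd, count = 0-7 = -7
e=0: not odd
e=3: odd, count = (-7)-3 = -10
e=7: odd, count = (-10)-7 = -17
e=1: odd, count = (-17)-1 = -18
e=3: odd, count = (-18)-3 = -21
e=12: not odd
e=6: not odd

-21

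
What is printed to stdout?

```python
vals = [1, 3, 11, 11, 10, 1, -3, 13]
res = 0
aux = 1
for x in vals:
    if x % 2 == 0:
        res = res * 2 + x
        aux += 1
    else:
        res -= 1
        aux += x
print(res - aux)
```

-40

x=1: not even, res = 0-1 = -1; aux=2
x=3: not even, res = (-1)-1 = -2; aux=5
x=11: not even, res = (-2)-1 = -3; aux=16
x=11: not even, res = (-3)-1 = -4; aux=27
x=10: even, res = (-4)*2+10 = 2; aux=28
x=1: not even, res = 2-1 = 1; aux=29
x=-3: not even, res = 1-1 = 0; aux=26
x=13: not even, res = 0-1 = -1; aux=39
res-aux = (-1)-39 = -40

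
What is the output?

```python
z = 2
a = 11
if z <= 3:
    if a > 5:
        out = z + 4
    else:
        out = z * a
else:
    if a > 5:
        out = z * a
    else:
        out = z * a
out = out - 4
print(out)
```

z=2, a=11
z <= 3 is True; a > 5 is True
→ out = z + 4 = 6
out = 6-4 = 2

2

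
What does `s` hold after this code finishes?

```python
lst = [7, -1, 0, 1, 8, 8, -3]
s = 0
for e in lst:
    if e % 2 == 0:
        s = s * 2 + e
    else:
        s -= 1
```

e=7: not even, s = 0-1 = -1
e=-1: not even, s = (-1)-1 = -2
e=0: even, s = (-2)*2+0 = -4
e=1: not even, s = (-4)-1 = -5
e=8: even, s = (-5)*2+8 = -2
e=8: even, s = (-2)*2+8 = 4
e=-3: not even, s = 4-1 = 3

3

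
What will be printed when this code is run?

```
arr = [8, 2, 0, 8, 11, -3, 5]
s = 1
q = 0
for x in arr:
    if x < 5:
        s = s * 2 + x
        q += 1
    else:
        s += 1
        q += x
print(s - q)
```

x=8: not <5, s = 1+1 = 2; q=8
x=2: <5, s = 2*2+2 = 6; q=9
x=0: <5, s = 6*2+0 = 12; q=10
x=8: not <5, s = 12+1 = 13; q=18
x=11: not <5, s = 13+1 = 14; q=29
x=-3: <5, s = 14*2+(-3) = 25; q=30
x=5: not <5, s = 25+1 = 26; q=35
s-q = 26-35 = -9

-9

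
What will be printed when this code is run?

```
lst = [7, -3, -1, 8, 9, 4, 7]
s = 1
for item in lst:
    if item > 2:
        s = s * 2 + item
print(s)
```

259

item=7: >2, s = 1*2+7 = 9
item=-3: not >2
item=-1: not >2
item=8: >2, s = 9*2+8 = 26
item=9: >2, s = 26*2+9 = 61
item=4: >2, s = 61*2+4 = 126
item=7: >2, s = 126*2+7 = 259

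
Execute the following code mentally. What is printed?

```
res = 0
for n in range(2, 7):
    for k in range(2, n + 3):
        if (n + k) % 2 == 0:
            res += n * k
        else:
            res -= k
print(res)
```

235

n=2,k=2: even sum, res = 0+4 = 4
n=2,k=3: odd sum, res = 4-3 = 1
n=2,k=4: even sum, res = 1+8 = 9
n=3,k=2: odd sum, res = 9-2 = 7
n=3,k=3: even sum, res = 7+9 = 16
n=3,k=4: odd sum, res = 16-4 = 12
n=3,k=5: even sum, res = 12+15 = 27
n=4,k=2: even sum, res = 27+8 = 35
n=4,k=3: odd sum, res = 35-3 = 32
n=4,k=4: even sum, res = 32+16 = 48
n=4,k=5: odd sum, res = 48-5 = 43
n=4,k=6: even sum, res = 43+24 = 67
n=5,k=2: odd sum, res = 67-2 = 65
n=5,k=3: even sum, res = 65+15 = 80
n=5,k=4: odd sum, res = 80-4 = 76
n=5,k=5: even sum, res = 76+25 = 101
n=5,k=6: odd sum, res = 101-6 = 95
n=5,k=7: even sum, res = 95+35 = 130
n=6,k=2: even sum, res = 130+12 = 142
n=6,k=3: odd sum, res = 142-3 = 139
n=6,k=4: even sum, res = 139+24 = 163
n=6,k=5: odd sum, res = 163-5 = 158
n=6,k=6: even sum, res = 158+36 = 194
n=6,k=7: odd sum, res = 194-7 = 187
n=6,k=8: even sum, res = 187+48 = 235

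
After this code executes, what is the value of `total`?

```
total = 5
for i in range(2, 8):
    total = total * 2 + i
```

i=2: total = 5*2+2 = 12
i=3: total = 12*2+3 = 27
i=4: total = 27*2+4 = 58
i=5: total = 58*2+5 = 121
i=6: total = 121*2+6 = 248
i=7: total = 248*2+7 = 503

503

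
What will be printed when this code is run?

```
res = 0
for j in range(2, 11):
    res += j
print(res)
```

54

j=2: res = 0+2 = 2
j=3: res = 2+3 = 5
j=4: res = 5+4 = 9
j=5: res = 9+5 = 14
j=6: res = 14+6 = 20
j=7: res = 20+7 = 27
j=8: res = 27+8 = 35
j=9: res = 35+9 = 44
j=10: res = 44+10 = 54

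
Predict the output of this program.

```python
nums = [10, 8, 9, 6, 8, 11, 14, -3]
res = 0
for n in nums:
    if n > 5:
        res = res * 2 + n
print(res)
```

n=10: >5, res = 0*2+10 = 10
n=8: >5, res = 10*2+8 = 28
n=9: >5, res = 28*2+9 = 65
n=6: >5, res = 65*2+6 = 136
n=8: >5, res = 136*2+8 = 280
n=11: >5, res = 280*2+11 = 571
n=14: >5, res = 571*2+14 = 1156
n=-3: not >5

1156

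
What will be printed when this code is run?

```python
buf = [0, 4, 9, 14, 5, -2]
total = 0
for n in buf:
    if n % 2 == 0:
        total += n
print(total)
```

n=0: even, total = 0+0 = 0
n=4: even, total = 0+4 = 4
n=9: not even
n=14: even, total = 4+14 = 18
n=5: not even
n=-2: even, total = 18+(-2) = 16

16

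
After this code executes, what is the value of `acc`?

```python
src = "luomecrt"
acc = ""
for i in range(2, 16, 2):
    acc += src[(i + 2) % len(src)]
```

'erloerl'

i=2: add src[4]='e' → 'e'
i=4: add src[6]='r' → 'er'
i=6: add src[0]='l' → 'erl'
i=8: add src[2]='o' → 'erlo'
i=10: add src[4]='e' → 'erloe'
i=12: add src[6]='r' → 'erloer'
i=14: add src[0]='l' → 'erloerl'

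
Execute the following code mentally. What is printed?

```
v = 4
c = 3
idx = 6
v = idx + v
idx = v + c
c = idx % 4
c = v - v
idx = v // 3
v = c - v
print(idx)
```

v = 6+4 = 10
idx = 10+3 = 13
c = 13%4 = 1
c = 10-10 = 0
idx = 10//3 = 3
v = 0-10 = -10

3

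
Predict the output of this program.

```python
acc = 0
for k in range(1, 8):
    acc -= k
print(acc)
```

-28

k=1: acc = 0-1 = -1
k=2: acc = (-1)-2 = -3
k=3: acc = (-3)-3 = -6
k=4: acc = (-6)-4 = -10
k=5: acc = (-10)-5 = -15
k=6: acc = (-15)-6 = -21
k=7: acc = (-21)-7 = -28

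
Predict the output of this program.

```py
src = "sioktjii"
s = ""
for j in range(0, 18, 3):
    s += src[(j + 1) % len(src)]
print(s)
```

j=0: add src[1]='i' → 'i'
j=3: add src[4]='t' → 'it'
j=6: add src[7]='i' → 'iti'
j=9: add src[2]='o' → 'itio'
j=12: add src[5]='j' → 'itioj'
j=15: add src[0]='s' → 'itiojs'

itiojs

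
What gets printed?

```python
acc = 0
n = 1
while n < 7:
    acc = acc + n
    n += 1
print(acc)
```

n=1: acc = 0+1 = 1
n=2: acc = 1+2 = 3
n=3: acc = 3+3 = 6
n=4: acc = 6+4 = 10
n=5: acc = 10+5 = 15
n=6: acc = 15+6 = 21

21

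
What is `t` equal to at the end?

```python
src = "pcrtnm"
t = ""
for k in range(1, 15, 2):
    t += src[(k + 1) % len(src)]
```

k=1: add src[2]='r' → 'r'
k=3: add src[4]='n' → 'rn'
k=5: add src[0]='p' → 'rnp'
k=7: add src[2]='r' → 'rnpr'
k=9: add src[4]='n' → 'rnprn'
k=11: add src[0]='p' → 'rnprnp'
k=13: add src[2]='r' → 'rnprnpr'

'rnprnpr'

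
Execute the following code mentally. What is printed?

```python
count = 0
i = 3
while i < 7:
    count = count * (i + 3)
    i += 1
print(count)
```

i=3: count = 0*6 = 0
i=4: count = 0*7 = 0
i=5: count = 0*8 = 0
i=6: count = 0*9 = 0

0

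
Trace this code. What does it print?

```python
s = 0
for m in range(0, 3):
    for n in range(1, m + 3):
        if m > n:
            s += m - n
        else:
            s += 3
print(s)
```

m=0,n=1: not 0>1, s = 0+3 = 3
m=0,n=2: not 0>2, s = 3+3 = 6
m=1,n=1: not 1>1, s = 6+3 = 9
m=1,n=2: not 1>2, s = 9+3 = 12
m=1,n=3: not 1>3, s = 12+3 = 15
m=2,n=1: 2>1, s = 15+1 = 16
m=2,n=2: not 2>2, s = 16+3 = 19
m=2,n=3: not 2>3, s = 19+3 = 22
m=2,n=4: not 2>4, s = 22+3 = 25

25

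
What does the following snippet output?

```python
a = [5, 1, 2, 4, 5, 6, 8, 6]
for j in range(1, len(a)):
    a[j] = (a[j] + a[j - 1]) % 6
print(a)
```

j=1: a[1] = (1+5)%6 = 0 → [5, 0, 2, 4, 5, 6, 8, 6]
j=2: a[2] = (2+0)%6 = 2 → [5, 0, 2, 4, 5, 6, 8, 6]
j=3: a[3] = (4+2)%6 = 0 → [5, 0, 2, 0, 5, 6, 8, 6]
j=4: a[4] = (5+0)%6 = 5 → [5, 0, 2, 0, 5, 6, 8, 6]
j=5: a[5] = (6+5)%6 = 5 → [5, 0, 2, 0, 5, 5, 8, 6]
j=6: a[6] = (8+5)%6 = 1 → [5, 0, 2, 0, 5, 5, 1, 6]
j=7: a[7] = (6+1)%6 = 1 → [5, 0, 2, 0, 5, 5, 1, 1]

[5, 0, 2, 0, 5, 5, 1, 1]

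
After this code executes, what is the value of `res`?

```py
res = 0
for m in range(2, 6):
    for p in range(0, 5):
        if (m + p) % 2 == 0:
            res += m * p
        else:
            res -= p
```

48

m=2,p=0: even sum, res = 0+0 = 0
m=2,p=1: odd sum, res = 0-1 = -1
m=2,p=2: even sum, res = (-1)+4 = 3
m=2,p=3: odd sum, res = 3-3 = 0
m=2,p=4: even sum, res = 0+8 = 8
m=3,p=0: odd sum, res = 8-0 = 8
m=3,p=1: even sum, res = 8+3 = 11
m=3,p=2: odd sum, res = 11-2 = 9
m=3,p=3: even sum, res = 9+9 = 18
m=3,p=4: odd sum, res = 18-4 = 14
m=4,p=0: even sum, res = 14+0 = 14
m=4,p=1: odd sum, res = 14-1 = 13
m=4,p=2: even sum, res = 13+8 = 21
m=4,p=3: odd sum, res = 21-3 = 18
m=4,p=4: even sum, res = 18+16 = 34
m=5,p=0: odd sum, res = 34-0 = 34
m=5,p=1: even sum, res = 34+5 = 39
m=5,p=2: odd sum, res = 39-2 = 37
m=5,p=3: even sum, res = 37+15 = 52
m=5,p=4: odd sum, res = 52-4 = 48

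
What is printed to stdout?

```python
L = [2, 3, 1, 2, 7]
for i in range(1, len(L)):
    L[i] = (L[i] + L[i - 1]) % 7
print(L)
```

[2, 5, 6, 1, 1]

i=1: L[1] = (3+2)%7 = 5 → [2, 5, 1, 2, 7]
i=2: L[2] = (1+5)%7 = 6 → [2, 5, 6, 2, 7]
i=3: L[3] = (2+6)%7 = 1 → [2, 5, 6, 1, 7]
i=4: L[4] = (7+1)%7 = 1 → [2, 5, 6, 1, 1]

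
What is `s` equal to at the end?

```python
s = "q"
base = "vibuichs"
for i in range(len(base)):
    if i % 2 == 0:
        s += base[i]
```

i=0: add 'v' → 'qv'
i=1: skip
i=2: add 'b' → 'qvb'
i=3: skip
i=4: add 'i' → 'qvbi'
i=5: skip
i=6: add 'h' → 'qvbih'
i=7: skip

'qvbih'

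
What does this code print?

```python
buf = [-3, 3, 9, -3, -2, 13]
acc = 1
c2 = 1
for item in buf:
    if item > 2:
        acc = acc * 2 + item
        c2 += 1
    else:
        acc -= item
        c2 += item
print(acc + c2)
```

81

item=-3: not >2, acc = 1-(-3) = 4; c2=-2
item=3: >2, acc = 4*2+3 = 11; c2=-1
item=9: >2, acc = 11*2+9 = 31; c2=0
item=-3: not >2, acc = 31-(-3) = 34; c2=-3
item=-2: not >2, acc = 34-(-2) = 36; c2=-5
item=13: >2, acc = 36*2+13 = 85; c2=-4
acc+c2 = 85+(-4) = 81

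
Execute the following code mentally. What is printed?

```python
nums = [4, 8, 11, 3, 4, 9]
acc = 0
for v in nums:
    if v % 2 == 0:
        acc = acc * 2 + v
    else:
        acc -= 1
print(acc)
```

v=4: even, acc = 0*2+4 = 4
v=8: even, acc = 4*2+8 = 16
v=11: not even, acc = 16-1 = 15
v=3: not even, acc = 15-1 = 14
v=4: even, acc = 14*2+4 = 32
v=9: not even, acc = 32-1 = 31

31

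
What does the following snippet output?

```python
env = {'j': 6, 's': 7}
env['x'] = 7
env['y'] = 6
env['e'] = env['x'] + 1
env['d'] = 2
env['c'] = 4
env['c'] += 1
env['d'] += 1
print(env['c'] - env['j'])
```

-1

env['x'] = 7 → {'j': 6, 's': 7, 'x': 7}
env['y'] = 6 → {'j': 6, 's': 7, 'x': 7, 'y': 6}
env['e'] = env['x']+1 = 8 → {'j': 6, 's': 7, 'x': 7, 'y': 6, 'e': 8}
env['d'] = 2 → {'j': 6, 's': 7, 'x': 7, 'y': 6, 'e': 8, 'd': 2}
env['c'] = 4 → {'j': 6, 's': 7, 'x': 7, 'y': 6, 'e': 8, 'd': 2, 'c': 4}
env['c'] = 4+1 = 5 → {'j': 6, 's': 7, 'x': 7, 'y': 6, 'e': 8, 'd': 2, 'c': 5}
env['d'] = 2+1 = 3 → {'j': 6, 's': 7, 'x': 7, 'y': 6, 'e': 8, 'd': 3, 'c': 5}
env['c']-env['j'] = 5-6 = -1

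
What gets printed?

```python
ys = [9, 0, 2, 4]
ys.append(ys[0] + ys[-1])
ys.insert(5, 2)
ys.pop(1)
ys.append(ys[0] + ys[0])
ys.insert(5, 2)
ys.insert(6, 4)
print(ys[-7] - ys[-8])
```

append ys[0]+ys[-1] = 9+4 = 13 → [9, 0, 2, 4, 13]
insert 2 at 5 → [9, 0, 2, 4, 13, 2]
pop(1) removes 0 → [9, 2, 4, 13, 2]
append ys[0]+ys[0] = 9+9 = 18 → [9, 2, 4, 13, 2, 18]
insert 2 at 5 → [9, 2, 4, 13, 2, 2, 18]
insert 4 at 6 → [9, 2, 4, 13, 2, 2, 4, 18]
ys[-7]-ys[-8] = 2-9 = -7

-7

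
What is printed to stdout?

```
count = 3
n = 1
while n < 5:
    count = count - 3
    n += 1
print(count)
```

-9

n=1: count = 3-3 = 0
n=2: count = 0-3 = -3
n=3: count = (-3)-3 = -6
n=4: count = (-6)-3 = -9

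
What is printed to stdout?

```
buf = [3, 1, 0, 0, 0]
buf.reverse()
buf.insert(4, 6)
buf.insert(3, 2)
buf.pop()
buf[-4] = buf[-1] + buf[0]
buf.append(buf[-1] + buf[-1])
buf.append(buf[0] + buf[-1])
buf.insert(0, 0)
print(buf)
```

reverse → [0, 0, 0, 1, 3]
insert 6 at 4 → [0, 0, 0, 1, 6, 3]
insert 2 at 3 → [0, 0, 0, 2, 1, 6, 3]
pop() removes 3 → [0, 0, 0, 2, 1, 6]
buf[-4] = buf[-1]+buf[0] = 6+0 = 6 → [0, 0, 6, 2, 1, 6]
append buf[-1]+buf[-1] = 6+6 = 12 → [0, 0, 6, 2, 1, 6, 12]
append buf[0]+buf[-1] = 0+12 = 12 → [0, 0, 6, 2, 1, 6, 12, 12]
insert 0 at 0 → [0, 0, 0, 6, 2, 1, 6, 12, 12]

[0, 0, 0, 6, 2, 1, 6, 12, 12]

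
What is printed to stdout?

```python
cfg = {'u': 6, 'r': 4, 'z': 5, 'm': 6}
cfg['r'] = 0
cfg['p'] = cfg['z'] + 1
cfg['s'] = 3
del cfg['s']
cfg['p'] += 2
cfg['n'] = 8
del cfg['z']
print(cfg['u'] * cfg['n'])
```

48

cfg['r'] = 0 → {'u': 6, 'r': 0, 'z': 5, 'm': 6}
cfg['p'] = cfg['z']+1 = 6 → {'u': 6, 'r': 0, 'z': 5, 'm': 6, 'p': 6}
cfg['s'] = 3 → {'u': 6, 'r': 0, 'z': 5, 'm': 6, 'p': 6, 's': 3}
del 's' → {'u': 6, 'r': 0, 'z': 5, 'm': 6, 'p': 6}
cfg['p'] = 6+2 = 8 → {'u': 6, 'r': 0, 'z': 5, 'm': 6, 'p': 8}
cfg['n'] = 8 → {'u': 6, 'r': 0, 'z': 5, 'm': 6, 'p': 8, 'n': 8}
del 'z' → {'u': 6, 'r': 0, 'm': 6, 'p': 8, 'n': 8}
cfg['u']*cfg['n'] = 6*8 = 48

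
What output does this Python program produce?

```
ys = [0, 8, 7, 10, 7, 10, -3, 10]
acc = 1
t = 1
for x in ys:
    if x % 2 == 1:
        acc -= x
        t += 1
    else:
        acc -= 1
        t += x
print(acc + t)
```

x=0: not odd, acc = 1-1 = 0; t=1
x=8: not odd, acc = 0-1 = -1; t=9
x=7: odd, acc = (-1)-7 = -8; t=10
x=10: not odd, acc = (-8)-1 = -9; t=20
x=7: odd, acc = (-9)-7 = -16; t=21
x=10: not odd, acc = (-16)-1 = -17; t=31
x=-3: odd, acc = (-17)-(-3) = -14; t=32
x=10: not odd, acc = (-14)-1 = -15; t=42
acc+t = (-15)+42 = 27

27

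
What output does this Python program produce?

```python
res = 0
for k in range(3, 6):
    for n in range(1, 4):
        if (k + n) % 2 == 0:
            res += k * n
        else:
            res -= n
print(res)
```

k=3,n=1: even sum, res = 0+3 = 3
k=3,n=2: odd sum, res = 3-2 = 1
k=3,n=3: even sum, res = 1+9 = 10
k=4,n=1: odd sum, res = 10-1 = 9
k=4,n=2: even sum, res = 9+8 = 17
k=4,n=3: odd sum, res = 17-3 = 14
k=5,n=1: even sum, res = 14+5 = 19
k=5,n=2: odd sum, res = 19-2 = 17
k=5,n=3: even sum, res = 17+15 = 32

32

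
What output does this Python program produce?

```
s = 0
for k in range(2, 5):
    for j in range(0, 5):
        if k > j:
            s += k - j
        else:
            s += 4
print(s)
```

43

k=2,j=0: 2>0, s = 0+2 = 2
k=2,j=1: 2>1, s = 2+1 = 3
k=2,j=2: not 2>2, s = 3+4 = 7
k=2,j=3: not 2>3, s = 7+4 = 11
k=2,j=4: not 2>4, s = 11+4 = 15
k=3,j=0: 3>0, s = 15+3 = 18
k=3,j=1: 3>1, s = 18+2 = 20
k=3,j=2: 3>2, s = 20+1 = 21
k=3,j=3: not 3>3, s = 21+4 = 25
k=3,j=4: not 3>4, s = 25+4 = 29
k=4,j=0: 4>0, s = 29+4 = 33
k=4,j=1: 4>1, s = 33+3 = 36
k=4,j=2: 4>2, s = 36+2 = 38
k=4,j=3: 4>3, s = 38+1 = 39
k=4,j=4: not 4>4, s = 39+4 = 43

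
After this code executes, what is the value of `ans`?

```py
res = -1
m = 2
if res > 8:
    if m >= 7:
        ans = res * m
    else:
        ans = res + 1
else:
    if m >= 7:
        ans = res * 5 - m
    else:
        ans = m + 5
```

res=-1, m=2
res > 8 is False; m >= 7 is False
→ ans = m + 5 = 7

7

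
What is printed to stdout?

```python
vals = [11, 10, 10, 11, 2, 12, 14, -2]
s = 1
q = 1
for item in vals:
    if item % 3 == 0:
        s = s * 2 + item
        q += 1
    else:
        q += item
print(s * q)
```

812

item=11: not %3==0; q=12
item=10: not %3==0; q=22
item=10: not %3==0; q=32
item=11: not %3==0; q=43
item=2: not %3==0; q=45
item=12: %3==0, s = 1*2+12 = 14; q=46
item=14: not %3==0; q=60
item=-2: not %3==0; q=58
s*q = 14*58 = 812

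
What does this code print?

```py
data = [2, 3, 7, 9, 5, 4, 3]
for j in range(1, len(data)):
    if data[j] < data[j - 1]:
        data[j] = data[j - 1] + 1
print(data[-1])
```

12

j=1: 3>=2, unchanged → [2, 3, 7, 9, 5, 4, 3]
j=2: 7>=3, unchanged → [2, 3, 7, 9, 5, 4, 3]
j=3: 9>=7, unchanged → [2, 3, 7, 9, 5, 4, 3]
j=4: 5<9, data[4] = 9+1 = 10 → [2, 3, 7, 9, 10, 4, 3]
j=5: 4<10, data[5] = 10+1 = 11 → [2, 3, 7, 9, 10, 11, 3]
j=6: 3<11, data[6] = 11+1 = 12 → [2, 3, 7, 9, 10, 11, 12]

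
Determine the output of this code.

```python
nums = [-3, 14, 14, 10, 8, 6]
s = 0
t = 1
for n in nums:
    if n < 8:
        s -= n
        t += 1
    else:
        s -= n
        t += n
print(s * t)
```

-2401

n=-3: <8, s = 0-(-3) = 3; t=2
n=14: not <8, s = 3-14 = -11; t=16
n=14: not <8, s = (-11)-14 = -25; t=30
n=10: not <8, s = (-25)-10 = -35; t=40
n=8: not <8, s = (-35)-8 = -43; t=48
n=6: <8, s = (-43)-6 = -49; t=49
s*t = (-49)*49 = -2401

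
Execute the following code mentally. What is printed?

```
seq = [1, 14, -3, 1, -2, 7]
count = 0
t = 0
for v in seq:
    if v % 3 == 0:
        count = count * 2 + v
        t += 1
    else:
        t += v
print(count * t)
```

-66

v=1: not %3==0; t=1
v=14: not %3==0; t=15
v=-3: %3==0, count = 0*2+(-3) = -3; t=16
v=1: not %3==0; t=17
v=-2: not %3==0; t=15
v=7: not %3==0; t=22
count*t = (-3)*22 = -66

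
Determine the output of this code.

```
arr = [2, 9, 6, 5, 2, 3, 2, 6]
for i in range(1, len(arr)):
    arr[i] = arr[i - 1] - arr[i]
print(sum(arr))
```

-135

i=1: arr[1] = 2-9 = -7 → [2, -7, 6, 5, 2, 3, 2, 6]
i=2: arr[2] = (-7)-6 = -13 → [2, -7, -13, 5, 2, 3, 2, 6]
i=3: arr[3] = (-13)-5 = -18 → [2, -7, -13, -18, 2, 3, 2, 6]
i=4: arr[4] = (-18)-2 = -20 → [2, -7, -13, -18, -20, 3, 2, 6]
i=5: arr[5] = (-20)-3 = -23 → [2, -7, -13, -18, -20, -23, 2, 6]
i=6: arr[6] = (-23)-2 = -25 → [2, -7, -13, -18, -20, -23, -25, 6]
i=7: arr[7] = (-25)-6 = -31 → [2, -7, -13, -18, -20, -23, -25, -31]
sum = -135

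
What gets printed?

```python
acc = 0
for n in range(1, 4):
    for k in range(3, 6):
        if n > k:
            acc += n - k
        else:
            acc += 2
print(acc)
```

n=1,k=3: not 1>3, acc = 0+2 = 2
n=1,k=4: not 1>4, acc = 2+2 = 4
n=1,k=5: not 1>5, acc = 4+2 = 6
n=2,k=3: not 2>3, acc = 6+2 = 8
n=2,k=4: not 2>4, acc = 8+2 = 10
n=2,k=5: not 2>5, acc = 10+2 = 12
n=3,k=3: not 3>3, acc = 12+2 = 14
n=3,k=4: not 3>4, acc = 14+2 = 16
n=3,k=5: not 3>5, acc = 16+2 = 18

18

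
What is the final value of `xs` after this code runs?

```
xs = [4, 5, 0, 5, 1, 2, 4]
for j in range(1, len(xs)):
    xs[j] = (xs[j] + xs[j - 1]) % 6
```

[4, 3, 3, 2, 3, 5, 3]

j=1: xs[1] = (5+4)%6 = 3 → [4, 3, 0, 5, 1, 2, 4]
j=2: xs[2] = (0+3)%6 = 3 → [4, 3, 3, 5, 1, 2, 4]
j=3: xs[3] = (5+3)%6 = 2 → [4, 3, 3, 2, 1, 2, 4]
j=4: xs[4] = (1+2)%6 = 3 → [4, 3, 3, 2, 3, 2, 4]
j=5: xs[5] = (2+3)%6 = 5 → [4, 3, 3, 2, 3, 5, 4]
j=6: xs[6] = (4+5)%6 = 3 → [4, 3, 3, 2, 3, 5, 3]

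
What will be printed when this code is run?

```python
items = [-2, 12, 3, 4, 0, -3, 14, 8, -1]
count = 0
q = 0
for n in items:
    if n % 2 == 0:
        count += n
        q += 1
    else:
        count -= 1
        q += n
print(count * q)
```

n=-2: even, count = 0+(-2) = -2; q=1
n=12: even, count = (-2)+12 = 10; q=2
n=3: not even, count = 10-1 = 9; q=5
n=4: even, count = 9+4 = 13; q=6
n=0: even, count = 13+0 = 13; q=7
n=-3: not even, count = 13-1 = 12; q=4
n=14: even, count = 12+14 = 26; q=5
n=8: even, count = 26+8 = 34; q=6
n=-1: not even, count = 34-1 = 33; q=5
count*q = 33*5 = 165

165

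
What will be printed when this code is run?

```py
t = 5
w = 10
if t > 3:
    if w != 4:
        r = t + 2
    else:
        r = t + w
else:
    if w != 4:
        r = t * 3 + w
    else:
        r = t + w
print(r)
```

t=5, w=10
t > 3 is True; w != 4 is True
→ r = t + 2 = 7

7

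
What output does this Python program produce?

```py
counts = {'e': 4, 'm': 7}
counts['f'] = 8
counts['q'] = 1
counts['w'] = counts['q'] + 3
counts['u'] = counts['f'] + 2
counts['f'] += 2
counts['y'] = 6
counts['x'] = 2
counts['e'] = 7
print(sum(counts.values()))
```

47

counts['f'] = 8 → {'e': 4, 'm': 7, 'f': 8}
counts['q'] = 1 → {'e': 4, 'm': 7, 'f': 8, 'q': 1}
counts['w'] = counts['q']+3 = 4 → {'e': 4, 'm': 7, 'f': 8, 'q': 1, 'w': 4}
counts['u'] = counts['f']+2 = 10 → {'e': 4, 'm': 7, 'f': 8, 'q': 1, 'w': 4, 'u': 10}
counts['f'] = 8+2 = 10 → {'e': 4, 'm': 7, 'f': 10, 'q': 1, 'w': 4, 'u': 10}
counts['y'] = 6 → {'e': 4, 'm': 7, 'f': 10, 'q': 1, 'w': 4, 'u': 10, 'y': 6}
counts['x'] = 2 → {'e': 4, 'm': 7, 'f': 10, 'q': 1, 'w': 4, 'u': 10, 'y': 6, 'x': 2}
counts['e'] = 7 → {'e': 7, 'm': 7, 'f': 10, 'q': 1, 'w': 4, 'u': 10, 'y': 6, 'x': 2}
sum of values = 47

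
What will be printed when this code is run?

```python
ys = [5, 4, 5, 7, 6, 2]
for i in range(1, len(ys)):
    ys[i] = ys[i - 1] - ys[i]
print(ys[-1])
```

i=1: ys[1] = 5-4 = 1 → [5, 1, 5, 7, 6, 2]
i=2: ys[2] = 1-5 = -4 → [5, 1, -4, 7, 6, 2]
i=3: ys[3] = (-4)-7 = -11 → [5, 1, -4, -11, 6, 2]
i=4: ys[4] = (-11)-6 = -17 → [5, 1, -4, -11, -17, 2]
i=5: ys[5] = (-17)-2 = -19 → [5, 1, -4, -11, -17, -19]

-19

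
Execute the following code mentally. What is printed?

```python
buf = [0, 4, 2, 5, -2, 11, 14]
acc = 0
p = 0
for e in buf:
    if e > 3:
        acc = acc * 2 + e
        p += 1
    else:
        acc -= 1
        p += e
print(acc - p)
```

e=0: not >3, acc = 0-1 = -1; p=0
e=4: >3, acc = (-1)*2+4 = 2; p=1
e=2: not >3, acc = 2-1 = 1; p=3
e=5: >3, acc = 1*2+5 = 7; p=4
e=-2: not >3, acc = 7-1 = 6; p=2
e=11: >3, acc = 6*2+11 = 23; p=3
e=14: >3, acc = 23*2+14 = 60; p=4
acc-p = 60-4 = 56

56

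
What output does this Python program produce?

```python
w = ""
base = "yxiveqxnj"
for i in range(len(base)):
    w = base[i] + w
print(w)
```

jnxqevixy

i=0: prepend 'y' → 'y'
i=1: prepend 'x' → 'xy'
i=2: prepend 'i' → 'ixy'
i=3: prepend 'v' → 'vixy'
i=4: prepend 'e' → 'evixy'
i=5: prepend 'q' → 'qevixy'
i=6: prepend 'x' → 'xqevixy'
i=7: prepend 'n' → 'nxqevixy'
i=8: prepend 'j' → 'jnxqevixy'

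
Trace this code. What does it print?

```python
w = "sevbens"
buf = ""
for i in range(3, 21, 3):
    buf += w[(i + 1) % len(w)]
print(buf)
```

esbsvn

i=3: add w[4]='e' → 'e'
i=6: add w[0]='s' → 'es'
i=9: add w[3]='b' → 'esb'
i=12: add w[6]='s' → 'esbs'
i=15: add w[2]='v' → 'esbsv'
i=18: add w[5]='n' → 'esbsvn'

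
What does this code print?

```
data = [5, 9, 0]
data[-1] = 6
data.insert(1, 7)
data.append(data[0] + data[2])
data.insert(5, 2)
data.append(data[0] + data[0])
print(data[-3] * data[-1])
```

data[-1] = 6 → [5, 9, 6]
insert 7 at 1 → [5, 7, 9, 6]
append data[0]+data[2] = 5+9 = 14 → [5, 7, 9, 6, 14]
insert 2 at 5 → [5, 7, 9, 6, 14, 2]
append data[0]+data[0] = 5+5 = 10 → [5, 7, 9, 6, 14, 2, 10]
data[-3]*data[-1] = 14*10 = 140

140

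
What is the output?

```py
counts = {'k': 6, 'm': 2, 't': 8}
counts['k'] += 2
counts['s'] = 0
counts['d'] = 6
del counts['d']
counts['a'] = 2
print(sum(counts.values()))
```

counts['k'] = 6+2 = 8 → {'k': 8, 'm': 2, 't': 8}
counts['s'] = 0 → {'k': 8, 'm': 2, 't': 8, 's': 0}
counts['d'] = 6 → {'k': 8, 'm': 2, 't': 8, 's': 0, 'd': 6}
del 'd' → {'k': 8, 'm': 2, 't': 8, 's': 0}
counts['a'] = 2 → {'k': 8, 'm': 2, 't': 8, 's': 0, 'a': 2}
sum of values = 20

20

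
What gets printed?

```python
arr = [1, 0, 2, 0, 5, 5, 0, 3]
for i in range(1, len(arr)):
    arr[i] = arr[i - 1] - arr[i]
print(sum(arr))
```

i=1: arr[1] = 1-0 = 1 → [1, 1, 2, 0, 5, 5, 0, 3]
i=2: arr[2] = 1-2 = -1 → [1, 1, -1, 0, 5, 5, 0, 3]
i=3: arr[3] = (-1)-0 = -1 → [1, 1, -1, -1, 5, 5, 0, 3]
i=4: arr[4] = (-1)-5 = -6 → [1, 1, -1, -1, -6, 5, 0, 3]
i=5: arr[5] = (-6)-5 = -11 → [1, 1, -1, -1, -6, -11, 0, 3]
i=6: arr[6] = (-11)-0 = -11 → [1, 1, -1, -1, -6, -11, -11, 3]
i=7: arr[7] = (-11)-3 = -14 → [1, 1, -1, -1, -6, -11, -11, -14]
sum = -42

-42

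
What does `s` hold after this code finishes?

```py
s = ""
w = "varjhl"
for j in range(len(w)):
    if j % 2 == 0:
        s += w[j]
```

'vrh'

j=0: add 'v' → 'v'
j=1: skip
j=2: add 'r' → 'vr'
j=3: skip
j=4: add 'h' → 'vrh'
j=5: skip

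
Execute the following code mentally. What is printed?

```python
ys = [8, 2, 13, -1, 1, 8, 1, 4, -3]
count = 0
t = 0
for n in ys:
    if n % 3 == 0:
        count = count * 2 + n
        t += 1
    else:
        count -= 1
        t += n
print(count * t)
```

n=8: not %3==0, count = 0-1 = -1; t=8
n=2: not %3==0, count = (-1)-1 = -2; t=10
n=13: not %3==0, count = (-2)-1 = -3; t=23
n=-1: not %3==0, count = (-3)-1 = -4; t=22
n=1: not %3==0, count = (-4)-1 = -5; t=23
n=8: not %3==0, count = (-5)-1 = -6; t=31
n=1: not %3==0, count = (-6)-1 = -7; t=32
n=4: not %3==0, count = (-7)-1 = -8; t=36
n=-3: %3==0, count = (-8)*2+(-3) = -19; t=37
count*t = (-19)*37 = -703

-703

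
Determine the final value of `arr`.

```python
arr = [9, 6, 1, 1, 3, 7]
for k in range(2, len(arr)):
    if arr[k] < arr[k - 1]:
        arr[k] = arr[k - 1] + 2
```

[9, 6, 8, 10, 12, 14]

k=2: 1<6, arr[2] = 6+2 = 8 → [9, 6, 8, 1, 3, 7]
k=3: 1<8, arr[3] = 8+2 = 10 → [9, 6, 8, 10, 3, 7]
k=4: 3<10, arr[4] = 10+2 = 12 → [9, 6, 8, 10, 12, 7]
k=5: 7<12, arr[5] = 12+2 = 14 → [9, 6, 8, 10, 12, 14]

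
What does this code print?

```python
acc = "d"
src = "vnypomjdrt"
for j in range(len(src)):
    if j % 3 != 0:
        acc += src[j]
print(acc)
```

j=0: skip
j=1: add 'n' → 'dn'
j=2: add 'y' → 'dny'
j=3: skip
j=4: add 'o' → 'dnyo'
j=5: add 'm' → 'dnyom'
j=6: skip
j=7: add 'd' → 'dnyomd'
j=8: add 'r' → 'dnyomdr'
j=9: skip

dnyomdr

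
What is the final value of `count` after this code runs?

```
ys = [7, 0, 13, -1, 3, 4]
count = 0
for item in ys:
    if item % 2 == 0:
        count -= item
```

item=7: not even
item=0: even, count = 0-0 = 0
item=13: not even
item=-1: not even
item=3: not even
item=4: even, count = 0-4 = -4

-4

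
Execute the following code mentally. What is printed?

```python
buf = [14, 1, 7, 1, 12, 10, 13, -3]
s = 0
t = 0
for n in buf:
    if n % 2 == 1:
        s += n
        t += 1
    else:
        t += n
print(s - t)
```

n=14: not odd; t=14
n=1: odd, s = 0+1 = 1; t=15
n=7: odd, s = 1+7 = 8; t=16
n=1: odd, s = 8+1 = 9; t=17
n=12: not odd; t=29
n=10: not odd; t=39
n=13: odd, s = 9+13 = 22; t=40
n=-3: odd, s = 22+(-3) = 19; t=41
s-t = 19-41 = -22

-22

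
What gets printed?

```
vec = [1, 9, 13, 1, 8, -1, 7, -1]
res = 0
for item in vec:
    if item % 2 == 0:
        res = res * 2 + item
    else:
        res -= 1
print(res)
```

item=1: not even, res = 0-1 = -1
item=9: not even, res = (-1)-1 = -2
item=13: not even, res = (-2)-1 = -3
item=1: not even, res = (-3)-1 = -4
item=8: even, res = (-4)*2+8 = 0
item=-1: not even, res = 0-1 = -1
item=7: not even, res = (-1)-1 = -2
item=-1: not even, res = (-2)-1 = -3

-3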